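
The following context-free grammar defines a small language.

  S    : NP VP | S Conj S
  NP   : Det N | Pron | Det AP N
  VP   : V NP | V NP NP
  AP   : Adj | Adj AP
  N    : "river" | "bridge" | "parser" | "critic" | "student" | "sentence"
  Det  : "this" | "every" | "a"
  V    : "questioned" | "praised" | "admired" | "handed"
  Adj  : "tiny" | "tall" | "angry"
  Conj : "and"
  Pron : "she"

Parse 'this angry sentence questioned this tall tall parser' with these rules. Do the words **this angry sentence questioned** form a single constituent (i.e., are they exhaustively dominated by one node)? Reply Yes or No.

[S [NP [Det this] [AP [Adj angry]] [N sentence]] [VP [V questioned] [NP [Det this] [AP [Adj tall] [AP [Adj tall]]] [N parser]]]]
The smallest constituent containing 'this angry sentence questioned' is the S spanning 'this angry sentence questioned this tall tall parser'; no single node in the tree dominates exactly the given words.

No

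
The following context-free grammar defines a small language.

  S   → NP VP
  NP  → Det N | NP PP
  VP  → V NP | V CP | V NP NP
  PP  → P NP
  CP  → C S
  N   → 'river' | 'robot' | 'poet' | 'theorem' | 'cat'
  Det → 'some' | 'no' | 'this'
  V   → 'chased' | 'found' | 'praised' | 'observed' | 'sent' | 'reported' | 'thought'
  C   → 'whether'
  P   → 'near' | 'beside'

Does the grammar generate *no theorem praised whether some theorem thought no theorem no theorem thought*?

Ungrammatical

For S → NP VP, the only prefix that parses as NP is 'no theorem', but the remainder 'praised whether some theorem thought no theorem no theorem thought' is not a VP under these rules.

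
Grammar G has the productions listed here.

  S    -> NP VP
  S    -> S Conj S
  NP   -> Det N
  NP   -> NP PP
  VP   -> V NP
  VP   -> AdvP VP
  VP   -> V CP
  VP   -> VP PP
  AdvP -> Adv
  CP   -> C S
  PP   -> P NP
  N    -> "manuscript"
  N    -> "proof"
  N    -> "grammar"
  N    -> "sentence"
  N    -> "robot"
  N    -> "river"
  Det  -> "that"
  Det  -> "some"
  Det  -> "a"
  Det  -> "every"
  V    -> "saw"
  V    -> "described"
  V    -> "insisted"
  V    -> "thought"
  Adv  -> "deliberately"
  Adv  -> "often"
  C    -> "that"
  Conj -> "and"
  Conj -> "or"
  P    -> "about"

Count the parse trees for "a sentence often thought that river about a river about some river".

9

Two of the 9 distinct bracketings:
[S [NP [Det a] [N sentence]] [VP [AdvP [Adv often]] [VP [V thought] [NP [NP [Det that] [N river]] [PP [P about] [NP [NP [Det a] [N river]] [PP [P about] [NP [Det some] [N river]]]]]]]]]
[S [NP [Det a] [N sentence]] [VP [AdvP [Adv often]] [VP [V thought] [NP [NP [NP [Det that] [N river]] [PP [P about] [NP [Det a] [N river]]]] [PP [P about] [NP [Det some] [N river]]]]]]]
The trees differ in how a recursive rule is bracketed over the same span.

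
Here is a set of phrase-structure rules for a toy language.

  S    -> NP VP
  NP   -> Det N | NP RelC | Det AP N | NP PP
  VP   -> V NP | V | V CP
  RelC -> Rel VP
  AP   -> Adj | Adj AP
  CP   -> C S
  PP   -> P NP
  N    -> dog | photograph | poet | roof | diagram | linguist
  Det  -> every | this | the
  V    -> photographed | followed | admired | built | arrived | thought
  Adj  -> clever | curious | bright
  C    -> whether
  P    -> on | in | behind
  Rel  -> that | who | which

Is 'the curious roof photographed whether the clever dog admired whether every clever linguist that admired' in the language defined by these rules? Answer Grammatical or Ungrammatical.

For S → NP VP, the only prefix that parses as NP is 'the curious roof', but the remainder 'photographed whether the clever dog admired whether every clever linguist that admired' is not a VP under these rules.

Ungrammatical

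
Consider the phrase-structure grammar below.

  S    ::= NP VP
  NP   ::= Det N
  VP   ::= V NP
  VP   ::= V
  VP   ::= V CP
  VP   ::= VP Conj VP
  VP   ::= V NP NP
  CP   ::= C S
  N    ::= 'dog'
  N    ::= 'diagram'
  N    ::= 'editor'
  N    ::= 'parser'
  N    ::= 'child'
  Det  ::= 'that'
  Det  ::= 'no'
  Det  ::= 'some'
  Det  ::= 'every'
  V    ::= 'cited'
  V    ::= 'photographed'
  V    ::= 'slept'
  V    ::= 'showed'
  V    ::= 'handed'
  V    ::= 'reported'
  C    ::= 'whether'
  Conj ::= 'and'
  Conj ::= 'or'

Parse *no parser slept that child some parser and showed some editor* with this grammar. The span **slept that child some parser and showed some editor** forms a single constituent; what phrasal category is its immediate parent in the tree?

S

S
  NP
    Det: no
    N: parser
  VP
    VP
      V: slept
      NP
        Det: that
        N: child
      NP
        Det: some
        N: parser
    Conj: and
    VP
      V: showed
      NP
        Det: some
        N: editor
The span 'slept that child some parser and showed some editor' is the VP node built by VP → VP Conj VP.
Its mother is the S built by S → NP VP.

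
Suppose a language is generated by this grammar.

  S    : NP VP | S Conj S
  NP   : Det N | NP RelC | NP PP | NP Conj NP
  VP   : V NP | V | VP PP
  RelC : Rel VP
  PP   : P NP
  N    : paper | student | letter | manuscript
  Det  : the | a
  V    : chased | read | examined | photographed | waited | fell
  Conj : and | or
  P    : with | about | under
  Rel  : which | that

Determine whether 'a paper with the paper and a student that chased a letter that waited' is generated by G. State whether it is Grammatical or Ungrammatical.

Ungrammatical

For S → NP VP, every NP-prefix leaves a non-VP remainder: after 'a paper' the remainder is not a VP; after 'a paper with the paper' the remainder is not a VP; after 'a paper with the paper and a student' the remainder is not a VP (and 2 more). The alternative S rule S → S Conj S likewise has no satisfying split.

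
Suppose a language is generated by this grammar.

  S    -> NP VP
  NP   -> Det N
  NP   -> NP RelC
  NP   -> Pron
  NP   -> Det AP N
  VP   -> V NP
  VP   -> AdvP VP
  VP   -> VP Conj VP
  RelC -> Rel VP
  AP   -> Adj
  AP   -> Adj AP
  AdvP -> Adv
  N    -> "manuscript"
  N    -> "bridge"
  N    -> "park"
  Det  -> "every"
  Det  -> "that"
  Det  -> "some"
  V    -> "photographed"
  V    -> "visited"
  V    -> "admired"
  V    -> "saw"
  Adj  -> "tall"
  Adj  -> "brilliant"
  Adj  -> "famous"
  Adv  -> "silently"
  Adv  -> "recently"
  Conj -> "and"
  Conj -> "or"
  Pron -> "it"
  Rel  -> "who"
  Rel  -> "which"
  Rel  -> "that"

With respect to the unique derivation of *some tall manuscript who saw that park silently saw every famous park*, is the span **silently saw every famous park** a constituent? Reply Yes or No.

[S [NP [NP [Det some] [AP [Adj tall]] [N manuscript]] [RelC [Rel who] [VP [V saw] [NP [Det that] [N park]]]]] [VP [AdvP [Adv silently]] [VP [V saw] [NP [Det every] [AP [Adj famous]] [N park]]]]]
The words 'silently saw every famous park' are exhaustively dominated by a single VP node (built by VP → AdvP VP), so they form a constituent.

Yes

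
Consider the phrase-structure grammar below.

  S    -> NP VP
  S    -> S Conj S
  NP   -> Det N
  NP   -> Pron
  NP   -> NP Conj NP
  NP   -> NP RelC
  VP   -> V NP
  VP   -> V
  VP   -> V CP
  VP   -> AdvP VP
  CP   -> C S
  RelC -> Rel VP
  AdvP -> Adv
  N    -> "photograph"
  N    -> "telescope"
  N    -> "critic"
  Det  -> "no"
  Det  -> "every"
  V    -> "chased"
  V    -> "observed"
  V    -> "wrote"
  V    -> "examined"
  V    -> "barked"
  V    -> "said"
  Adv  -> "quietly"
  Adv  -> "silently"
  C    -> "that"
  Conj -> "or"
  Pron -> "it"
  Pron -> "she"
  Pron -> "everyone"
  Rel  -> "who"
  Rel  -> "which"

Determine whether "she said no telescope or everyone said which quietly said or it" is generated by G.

For S → NP VP, the only prefix that parses as NP is 'she', but the remainder 'said no telescope or everyone said which quietly said or it' is not a VP under these rules. The alternative S rule S → S Conj S likewise has no satisfying split.

Ungrammatical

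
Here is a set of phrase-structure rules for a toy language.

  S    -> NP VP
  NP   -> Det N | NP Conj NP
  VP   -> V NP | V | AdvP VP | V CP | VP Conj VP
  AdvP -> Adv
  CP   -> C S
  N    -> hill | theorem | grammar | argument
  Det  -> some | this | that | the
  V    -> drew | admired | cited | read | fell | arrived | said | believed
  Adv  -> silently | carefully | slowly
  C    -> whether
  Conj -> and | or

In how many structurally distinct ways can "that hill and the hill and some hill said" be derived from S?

The two bracketings:
[S [NP [NP [Det that] [N hill]] [Conj and] [NP [NP [Det the] [N hill]] [Conj and] [NP [Det some] [N hill]]]] [VP [V said]]]
[S [NP [NP [NP [Det that] [N hill]] [Conj and] [NP [Det the] [N hill]]] [Conj and] [NP [Det some] [N hill]]] [VP [V said]]]
The trees differ in how a recursive rule is bracketed over the same span.

2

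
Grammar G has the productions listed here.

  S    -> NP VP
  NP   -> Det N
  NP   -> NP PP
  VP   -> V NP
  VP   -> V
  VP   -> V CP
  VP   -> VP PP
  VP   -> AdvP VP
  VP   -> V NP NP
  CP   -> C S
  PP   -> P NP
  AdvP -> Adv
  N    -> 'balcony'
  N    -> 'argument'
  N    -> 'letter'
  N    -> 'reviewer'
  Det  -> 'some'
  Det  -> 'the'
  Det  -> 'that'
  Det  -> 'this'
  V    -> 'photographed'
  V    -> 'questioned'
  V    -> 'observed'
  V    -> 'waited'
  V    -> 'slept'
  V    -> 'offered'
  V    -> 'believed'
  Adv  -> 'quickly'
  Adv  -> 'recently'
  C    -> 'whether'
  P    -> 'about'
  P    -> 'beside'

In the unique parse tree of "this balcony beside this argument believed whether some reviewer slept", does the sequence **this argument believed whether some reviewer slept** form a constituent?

[S [NP [NP [Det this] [N balcony]] [PP [P beside] [NP [Det this] [N argument]]]] [VP [V believed] [CP [C whether] [S [NP [Det some] [N reviewer]] [VP [V slept]]]]]]
The smallest constituent containing 'this argument believed whether some reviewer slept' is the S spanning 'this balcony beside this argument believed whether some reviewer slept'; no single node in the tree dominates exactly the given words.

No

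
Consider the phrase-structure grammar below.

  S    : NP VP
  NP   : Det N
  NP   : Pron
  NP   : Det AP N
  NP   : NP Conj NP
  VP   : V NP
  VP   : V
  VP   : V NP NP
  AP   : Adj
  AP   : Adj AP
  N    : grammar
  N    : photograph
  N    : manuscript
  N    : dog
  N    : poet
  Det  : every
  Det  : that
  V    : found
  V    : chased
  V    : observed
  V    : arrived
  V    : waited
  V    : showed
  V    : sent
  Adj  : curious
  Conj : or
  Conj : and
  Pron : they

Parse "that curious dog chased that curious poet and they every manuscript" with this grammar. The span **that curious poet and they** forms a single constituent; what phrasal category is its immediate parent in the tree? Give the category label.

[S [NP [Det that] [AP [Adj curious]] [N dog]] [VP [V chased] [NP [NP [Det that] [AP [Adj curious]] [N poet]] [Conj and] [NP [Pron they]]] [NP [Det every] [N manuscript]]]]
The span 'that curious poet and they' is the NP node built by NP → NP Conj NP.
Its mother is the VP built by VP → V NP NP.

VP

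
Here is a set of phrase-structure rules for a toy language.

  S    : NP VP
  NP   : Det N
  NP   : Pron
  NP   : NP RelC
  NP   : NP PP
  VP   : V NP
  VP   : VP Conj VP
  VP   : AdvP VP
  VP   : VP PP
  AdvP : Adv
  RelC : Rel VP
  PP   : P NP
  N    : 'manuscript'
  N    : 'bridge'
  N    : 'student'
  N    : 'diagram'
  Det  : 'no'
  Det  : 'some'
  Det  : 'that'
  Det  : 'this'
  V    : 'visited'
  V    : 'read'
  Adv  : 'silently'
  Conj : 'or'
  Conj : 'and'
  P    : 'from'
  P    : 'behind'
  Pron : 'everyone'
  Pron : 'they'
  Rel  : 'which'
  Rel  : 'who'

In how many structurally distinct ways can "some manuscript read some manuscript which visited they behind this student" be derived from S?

Two of the 4 distinct bracketings:
[S [NP [Det some] [N manuscript]] [VP [V read] [NP [NP [Det some] [N manuscript]] [RelC [Rel which] [VP [V visited] [NP [NP [Pron they]] [PP [P behind] [NP [Det this] [N student]]]]]]]]]
[S [NP [Det some] [N manuscript]] [VP [V read] [NP [NP [Det some] [N manuscript]] [RelC [Rel which] [VP [VP [V visited] [NP [Pron they]]] [PP [P behind] [NP [Det this] [N student]]]]]]]]
The difference turns on whether NP → NP PP is used at the relevant span, versus an alternative expansion of NP.

4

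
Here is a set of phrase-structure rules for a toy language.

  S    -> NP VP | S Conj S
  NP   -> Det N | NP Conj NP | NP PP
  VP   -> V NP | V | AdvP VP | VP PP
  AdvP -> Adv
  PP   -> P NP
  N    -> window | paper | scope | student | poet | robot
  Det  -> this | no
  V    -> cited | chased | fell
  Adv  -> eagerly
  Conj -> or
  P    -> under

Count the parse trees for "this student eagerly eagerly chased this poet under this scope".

4

Two of the 4 distinct bracketings:
[S [NP [Det this] [N student]] [VP [AdvP [Adv eagerly]] [VP [AdvP [Adv eagerly]] [VP [V chased] [NP [NP [Det this] [N poet]] [PP [P under] [NP [Det this] [N scope]]]]]]]]
[S [NP [Det this] [N student]] [VP [AdvP [Adv eagerly]] [VP [AdvP [Adv eagerly]] [VP [VP [V chased] [NP [Det this] [N poet]]] [PP [P under] [NP [Det this] [N scope]]]]]]]
The difference turns on whether NP → NP PP is used at the relevant span, versus an alternative expansion of NP.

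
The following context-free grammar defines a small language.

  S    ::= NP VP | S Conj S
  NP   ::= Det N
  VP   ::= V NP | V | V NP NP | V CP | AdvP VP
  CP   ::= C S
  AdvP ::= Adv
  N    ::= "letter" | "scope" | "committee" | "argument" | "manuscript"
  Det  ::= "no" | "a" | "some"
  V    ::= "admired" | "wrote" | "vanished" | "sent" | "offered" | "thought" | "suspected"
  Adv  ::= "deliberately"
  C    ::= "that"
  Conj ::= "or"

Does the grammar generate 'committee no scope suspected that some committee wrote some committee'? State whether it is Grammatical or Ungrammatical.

Ungrammatical

For S → NP VP, no prefix of the string parses as an NP. The alternative S rule S → S Conj S likewise has no satisfying split.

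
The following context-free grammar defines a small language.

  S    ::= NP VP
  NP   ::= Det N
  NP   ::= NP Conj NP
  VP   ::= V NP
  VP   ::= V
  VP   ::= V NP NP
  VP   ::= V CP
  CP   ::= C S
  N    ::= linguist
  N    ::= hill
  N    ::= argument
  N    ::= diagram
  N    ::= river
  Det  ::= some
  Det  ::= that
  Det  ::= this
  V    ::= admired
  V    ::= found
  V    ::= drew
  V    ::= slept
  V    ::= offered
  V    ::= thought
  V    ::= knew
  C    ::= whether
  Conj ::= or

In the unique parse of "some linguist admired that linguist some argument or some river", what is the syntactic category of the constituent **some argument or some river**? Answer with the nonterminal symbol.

NP

S
  NP
    Det: some
    N: linguist
  VP
    V: admired
    NP
      Det: that
      N: linguist
    NP
      NP
        Det: some
        N: argument
      Conj: or
      NP
        Det: some
        N: river
The span 'some argument or some river' is the NP node built by NP → NP Conj NP.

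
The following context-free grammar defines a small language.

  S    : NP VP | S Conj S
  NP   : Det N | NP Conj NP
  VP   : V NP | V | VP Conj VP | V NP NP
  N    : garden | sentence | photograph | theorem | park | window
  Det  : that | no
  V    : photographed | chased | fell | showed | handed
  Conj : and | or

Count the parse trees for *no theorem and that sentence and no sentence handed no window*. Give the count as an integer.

The two bracketings:
[S [NP [NP [Det no] [N theorem]] [Conj and] [NP [NP [Det that] [N sentence]] [Conj and] [NP [Det no] [N sentence]]]] [VP [V handed] [NP [Det no] [N window]]]]
[S [NP [NP [NP [Det no] [N theorem]] [Conj and] [NP [Det that] [N sentence]]] [Conj and] [NP [Det no] [N sentence]]] [VP [V handed] [NP [Det no] [N window]]]]
The trees differ in how a recursive rule is bracketed over the same span.

2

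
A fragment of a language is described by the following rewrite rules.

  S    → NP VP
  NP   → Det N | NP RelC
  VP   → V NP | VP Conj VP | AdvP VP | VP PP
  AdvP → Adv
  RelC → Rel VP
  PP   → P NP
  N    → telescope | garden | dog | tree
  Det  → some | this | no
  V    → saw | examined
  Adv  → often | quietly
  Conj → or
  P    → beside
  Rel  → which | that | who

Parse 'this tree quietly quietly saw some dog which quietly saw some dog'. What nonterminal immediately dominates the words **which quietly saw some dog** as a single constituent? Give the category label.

RelC

S
  NP
    Det: this
    N: tree
  VP
    AdvP
      Adv: quietly
    VP
      AdvP
        Adv: quietly
      VP
        V: saw
        NP
          NP
            Det: some
            N: dog
          RelC
            Rel: which
            VP
              AdvP
                Adv: quietly
              VP
                V: saw
                NP
                  Det: some
                  N: dog
The span 'which quietly saw some dog' is the RelC node built by RelC → Rel VP.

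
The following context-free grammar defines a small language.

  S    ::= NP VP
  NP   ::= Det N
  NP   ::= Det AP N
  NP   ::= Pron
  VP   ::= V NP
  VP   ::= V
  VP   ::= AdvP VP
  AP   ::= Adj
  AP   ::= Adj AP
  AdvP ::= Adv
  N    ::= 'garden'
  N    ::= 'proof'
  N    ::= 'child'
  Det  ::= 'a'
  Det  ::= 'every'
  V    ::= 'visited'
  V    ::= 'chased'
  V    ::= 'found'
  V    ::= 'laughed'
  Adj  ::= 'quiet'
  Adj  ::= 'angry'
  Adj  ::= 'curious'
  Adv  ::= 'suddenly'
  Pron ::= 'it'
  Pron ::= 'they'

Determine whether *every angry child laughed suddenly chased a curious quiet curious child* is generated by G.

Ungrammatical

A V word can never sit immediately before an Adv word in any string this grammar generates, so the substring 'laughed suddenly' rules out a derivation.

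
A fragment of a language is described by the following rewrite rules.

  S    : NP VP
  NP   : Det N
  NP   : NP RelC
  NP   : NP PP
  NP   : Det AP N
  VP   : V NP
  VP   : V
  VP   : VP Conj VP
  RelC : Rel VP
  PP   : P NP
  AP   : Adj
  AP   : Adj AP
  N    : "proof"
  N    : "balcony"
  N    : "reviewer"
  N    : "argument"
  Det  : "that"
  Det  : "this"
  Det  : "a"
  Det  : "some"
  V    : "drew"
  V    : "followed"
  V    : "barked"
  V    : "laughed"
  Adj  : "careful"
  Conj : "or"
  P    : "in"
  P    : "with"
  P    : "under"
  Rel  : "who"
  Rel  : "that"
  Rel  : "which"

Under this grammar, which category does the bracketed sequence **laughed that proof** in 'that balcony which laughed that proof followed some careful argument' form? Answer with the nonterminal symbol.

S
  NP
    NP
      Det: that
      N: balcony
    RelC
      Rel: which
      VP
        V: laughed
        NP
          Det: that
          N: proof
  VP
    V: followed
    NP
      Det: some
      AP
        Adj: careful
      N: argument
The span 'laughed that proof' is the VP node built by VP → V NP.

VP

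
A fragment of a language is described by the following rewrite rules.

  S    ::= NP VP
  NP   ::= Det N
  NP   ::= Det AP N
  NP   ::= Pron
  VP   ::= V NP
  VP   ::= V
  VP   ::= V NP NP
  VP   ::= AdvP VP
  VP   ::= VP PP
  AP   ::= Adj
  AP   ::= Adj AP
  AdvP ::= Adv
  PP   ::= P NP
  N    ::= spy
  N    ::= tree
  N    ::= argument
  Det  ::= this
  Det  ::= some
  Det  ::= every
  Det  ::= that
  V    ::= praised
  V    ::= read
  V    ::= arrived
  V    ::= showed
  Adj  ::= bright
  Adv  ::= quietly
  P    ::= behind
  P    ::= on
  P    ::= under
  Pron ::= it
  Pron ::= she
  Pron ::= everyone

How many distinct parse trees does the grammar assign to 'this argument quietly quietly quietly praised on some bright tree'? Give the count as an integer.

Two of the 4 distinct bracketings:
[S [NP [Det this] [N argument]] [VP [AdvP [Adv quietly]] [VP [AdvP [Adv quietly]] [VP [AdvP [Adv quietly]] [VP [VP [V praised]] [PP [P on] [NP [Det some] [AP [Adj bright]] [N tree]]]]]]]]
[S [NP [Det this] [N argument]] [VP [AdvP [Adv quietly]] [VP [AdvP [Adv quietly]] [VP [VP [AdvP [Adv quietly]] [VP [V praised]]] [PP [P on] [NP [Det some] [AP [Adj bright]] [N tree]]]]]]]
The trees differ in how a recursive rule is bracketed over the same span.

4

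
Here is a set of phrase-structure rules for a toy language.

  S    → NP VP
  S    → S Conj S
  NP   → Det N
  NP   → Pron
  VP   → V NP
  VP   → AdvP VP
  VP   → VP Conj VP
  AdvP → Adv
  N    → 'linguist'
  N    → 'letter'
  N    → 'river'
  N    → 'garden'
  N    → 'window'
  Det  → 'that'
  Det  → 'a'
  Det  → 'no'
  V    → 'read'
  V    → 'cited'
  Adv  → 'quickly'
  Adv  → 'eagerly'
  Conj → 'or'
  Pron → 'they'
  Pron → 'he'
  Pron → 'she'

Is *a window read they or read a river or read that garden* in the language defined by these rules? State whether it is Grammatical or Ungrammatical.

Grammatical

[S [NP [Det a] [N window]] [VP [VP [V read] [NP [Pron they]]] [Conj or] [VP [VP [V read] [NP [Det a] [N river]]] [Conj or] [VP [V read] [NP [Det that] [N garden]]]]]]
Every word is introduced by a lexical rule and the phrasal rules combine the resulting categories into a single S.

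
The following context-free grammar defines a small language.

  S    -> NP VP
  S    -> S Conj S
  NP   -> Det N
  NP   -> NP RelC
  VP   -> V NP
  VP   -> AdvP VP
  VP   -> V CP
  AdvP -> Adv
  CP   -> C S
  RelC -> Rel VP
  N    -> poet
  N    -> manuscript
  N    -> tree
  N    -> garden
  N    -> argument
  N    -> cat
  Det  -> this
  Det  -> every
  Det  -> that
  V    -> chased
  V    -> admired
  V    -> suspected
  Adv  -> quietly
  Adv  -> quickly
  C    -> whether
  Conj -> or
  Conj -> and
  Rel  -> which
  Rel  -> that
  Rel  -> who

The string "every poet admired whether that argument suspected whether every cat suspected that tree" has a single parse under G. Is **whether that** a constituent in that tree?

No

[S [NP [Det every] [N poet]] [VP [V admired] [CP [C whether] [S [NP [Det that] [N argument]] [VP [V suspected] [CP [C whether] [S [NP [Det every] [N cat]] [VP [V suspected] [NP [Det that] [N tree]]]]]]]]]]
The smallest constituent containing 'whether that' is the CP spanning 'whether that argument suspected whether every cat suspected that tree'; no single node in the tree dominates exactly the given words.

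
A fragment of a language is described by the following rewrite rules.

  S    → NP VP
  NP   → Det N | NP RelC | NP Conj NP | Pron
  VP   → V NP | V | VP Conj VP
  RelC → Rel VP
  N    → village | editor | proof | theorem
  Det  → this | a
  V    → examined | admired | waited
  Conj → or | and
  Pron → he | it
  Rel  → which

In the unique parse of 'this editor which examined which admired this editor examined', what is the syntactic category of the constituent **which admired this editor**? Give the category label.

S
  NP
    NP
      NP
        Det: this
        N: editor
      RelC
        Rel: which
        VP
          V: examined
    RelC
      Rel: which
      VP
        V: admired
        NP
          Det: this
          N: editor
  VP
    V: examined
The span 'which admired this editor' is the RelC node built by RelC → Rel VP.

RelC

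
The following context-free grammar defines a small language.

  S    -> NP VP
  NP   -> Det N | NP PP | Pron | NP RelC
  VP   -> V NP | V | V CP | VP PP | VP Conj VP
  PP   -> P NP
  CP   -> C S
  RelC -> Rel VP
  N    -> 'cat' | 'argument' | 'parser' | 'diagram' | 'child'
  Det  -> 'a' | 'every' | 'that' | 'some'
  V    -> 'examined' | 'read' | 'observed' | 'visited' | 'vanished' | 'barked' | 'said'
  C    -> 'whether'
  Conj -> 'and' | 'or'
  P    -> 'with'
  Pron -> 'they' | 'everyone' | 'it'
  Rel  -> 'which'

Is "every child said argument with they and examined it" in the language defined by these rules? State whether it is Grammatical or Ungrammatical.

A V word can never sit immediately before an N word in any string this grammar generates, so the substring 'said argument' rules out a derivation.

Ungrammatical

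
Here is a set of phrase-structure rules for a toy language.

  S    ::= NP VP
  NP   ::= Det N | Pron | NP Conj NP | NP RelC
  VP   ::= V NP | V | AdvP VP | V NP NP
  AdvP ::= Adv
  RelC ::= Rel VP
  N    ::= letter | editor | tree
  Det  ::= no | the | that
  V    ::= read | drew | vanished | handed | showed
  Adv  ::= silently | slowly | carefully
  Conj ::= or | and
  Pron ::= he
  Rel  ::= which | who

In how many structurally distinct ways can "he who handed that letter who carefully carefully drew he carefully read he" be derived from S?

3

Two of the 3 distinct bracketings:
[S [NP [NP [Pron he]] [RelC [Rel who] [VP [V handed] [NP [NP [Det that] [N letter]] [RelC [Rel who] [VP [AdvP [Adv carefully]] [VP [AdvP [Adv carefully]] [VP [V drew] [NP [Pron he]]]]]]]]]] [VP [AdvP [Adv carefully]] [VP [V read] [NP [Pron he]]]]]
[S [NP [NP [Pron he]] [RelC [Rel who] [VP [V handed] [NP [NP [Det that] [N letter]] [RelC [Rel who] [VP [AdvP [Adv carefully]] [VP [AdvP [Adv carefully]] [VP [V drew]]]]]] [NP [Pron he]]]]] [VP [AdvP [Adv carefully]] [VP [V read] [NP [Pron he]]]]]
The difference turns on whether VP → V is used at the relevant span, versus an alternative expansion of VP.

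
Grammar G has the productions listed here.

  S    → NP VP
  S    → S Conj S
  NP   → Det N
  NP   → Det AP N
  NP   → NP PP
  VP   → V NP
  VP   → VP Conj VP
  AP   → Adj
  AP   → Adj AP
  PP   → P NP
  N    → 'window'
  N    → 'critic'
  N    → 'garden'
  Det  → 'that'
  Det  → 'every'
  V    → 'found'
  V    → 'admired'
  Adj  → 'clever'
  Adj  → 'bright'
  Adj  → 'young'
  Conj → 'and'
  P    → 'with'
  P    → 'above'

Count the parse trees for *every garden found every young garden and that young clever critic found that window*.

[S [S [NP [Det every] [N garden]] [VP [V found] [NP [Det every] [AP [Adj young]] [N garden]]]] [Conj and] [S [NP [Det that] [AP [Adj young] [AP [Adj clever]]] [N critic]] [VP [V found] [NP [Det that] [N window]]]]]
No rule offers an alternative attachment or grouping for any span, so this is the only derivation.

1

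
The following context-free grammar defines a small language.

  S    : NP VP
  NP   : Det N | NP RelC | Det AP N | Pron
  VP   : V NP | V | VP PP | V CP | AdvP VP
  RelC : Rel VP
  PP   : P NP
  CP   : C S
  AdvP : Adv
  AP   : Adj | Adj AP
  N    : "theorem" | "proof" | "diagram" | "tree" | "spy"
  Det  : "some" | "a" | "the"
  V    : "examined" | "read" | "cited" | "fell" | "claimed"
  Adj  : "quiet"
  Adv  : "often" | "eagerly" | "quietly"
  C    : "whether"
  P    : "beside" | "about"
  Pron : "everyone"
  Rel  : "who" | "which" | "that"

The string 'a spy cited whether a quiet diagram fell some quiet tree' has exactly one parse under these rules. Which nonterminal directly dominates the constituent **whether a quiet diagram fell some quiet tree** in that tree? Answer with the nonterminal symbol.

VP

[S [NP [Det a] [N spy]] [VP [V cited] [CP [C whether] [S [NP [Det a] [AP [Adj quiet]] [N diagram]] [VP [V fell] [NP [Det some] [AP [Adj quiet]] [N tree]]]]]]]
The span 'whether a quiet diagram fell some quiet tree' is the CP node built by CP → C S.
Its mother is the VP built by VP → V CP.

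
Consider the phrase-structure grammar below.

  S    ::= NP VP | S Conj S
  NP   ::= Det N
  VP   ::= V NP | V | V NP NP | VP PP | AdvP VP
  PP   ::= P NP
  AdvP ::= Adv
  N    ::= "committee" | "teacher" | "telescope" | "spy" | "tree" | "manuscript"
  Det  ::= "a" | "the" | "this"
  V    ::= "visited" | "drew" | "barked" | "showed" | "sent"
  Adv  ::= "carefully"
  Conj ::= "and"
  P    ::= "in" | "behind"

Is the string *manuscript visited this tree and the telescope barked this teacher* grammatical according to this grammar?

For S → NP VP, no prefix of the string parses as an NP. The alternative S rule S → S Conj S likewise has no satisfying split.

Ungrammatical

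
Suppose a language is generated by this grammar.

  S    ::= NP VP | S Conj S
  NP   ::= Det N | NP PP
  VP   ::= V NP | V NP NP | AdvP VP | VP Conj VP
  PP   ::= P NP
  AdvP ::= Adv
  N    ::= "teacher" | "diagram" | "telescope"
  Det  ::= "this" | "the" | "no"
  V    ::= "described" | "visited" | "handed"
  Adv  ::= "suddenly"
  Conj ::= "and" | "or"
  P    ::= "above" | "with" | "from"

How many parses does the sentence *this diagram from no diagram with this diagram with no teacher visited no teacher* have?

5

Two of the 5 distinct bracketings:
[S [NP [NP [Det this] [N diagram]] [PP [P from] [NP [NP [Det no] [N diagram]] [PP [P with] [NP [NP [Det this] [N diagram]] [PP [P with] [NP [Det no] [N teacher]]]]]]]] [VP [V visited] [NP [Det no] [N teacher]]]]
[S [NP [NP [Det this] [N diagram]] [PP [P from] [NP [NP [NP [Det no] [N diagram]] [PP [P with] [NP [Det this] [N diagram]]]] [PP [P with] [NP [Det no] [N teacher]]]]]] [VP [V visited] [NP [Det no] [N teacher]]]]
The trees differ in how a recursive rule is bracketed over the same span.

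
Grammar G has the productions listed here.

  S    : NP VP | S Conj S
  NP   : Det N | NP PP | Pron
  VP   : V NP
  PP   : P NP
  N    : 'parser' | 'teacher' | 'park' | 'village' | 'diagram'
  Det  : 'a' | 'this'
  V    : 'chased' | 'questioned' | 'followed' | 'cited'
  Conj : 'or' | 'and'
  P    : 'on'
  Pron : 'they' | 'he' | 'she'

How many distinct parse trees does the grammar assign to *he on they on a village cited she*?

2

The two bracketings:
[S [NP [NP [Pron he]] [PP [P on] [NP [NP [Pron they]] [PP [P on] [NP [Det a] [N village]]]]]] [VP [V cited] [NP [Pron she]]]]
[S [NP [NP [NP [Pron he]] [PP [P on] [NP [Pron they]]]] [PP [P on] [NP [Det a] [N village]]]] [VP [V cited] [NP [Pron she]]]]
The trees differ in how a recursive rule is bracketed over the same span.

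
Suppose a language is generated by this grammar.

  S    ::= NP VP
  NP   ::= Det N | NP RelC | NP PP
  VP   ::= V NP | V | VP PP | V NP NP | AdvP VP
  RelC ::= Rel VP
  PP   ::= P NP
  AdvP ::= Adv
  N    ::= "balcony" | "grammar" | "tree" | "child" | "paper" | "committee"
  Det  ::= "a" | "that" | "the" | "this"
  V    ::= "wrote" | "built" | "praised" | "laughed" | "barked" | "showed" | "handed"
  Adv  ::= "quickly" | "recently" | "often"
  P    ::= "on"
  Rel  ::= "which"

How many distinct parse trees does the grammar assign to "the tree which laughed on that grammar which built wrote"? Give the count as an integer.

Two of the 4 distinct bracketings:
[S [NP [NP [Det the] [N tree]] [RelC [Rel which] [VP [VP [V laughed]] [PP [P on] [NP [NP [Det that] [N grammar]] [RelC [Rel which] [VP [V built]]]]]]]] [VP [V wrote]]]
[S [NP [NP [NP [Det the] [N tree]] [RelC [Rel which] [VP [VP [V laughed]] [PP [P on] [NP [Det that] [N grammar]]]]]] [RelC [Rel which] [VP [V built]]]] [VP [V wrote]]]
The trees differ in how a recursive rule is bracketed over the same span.

4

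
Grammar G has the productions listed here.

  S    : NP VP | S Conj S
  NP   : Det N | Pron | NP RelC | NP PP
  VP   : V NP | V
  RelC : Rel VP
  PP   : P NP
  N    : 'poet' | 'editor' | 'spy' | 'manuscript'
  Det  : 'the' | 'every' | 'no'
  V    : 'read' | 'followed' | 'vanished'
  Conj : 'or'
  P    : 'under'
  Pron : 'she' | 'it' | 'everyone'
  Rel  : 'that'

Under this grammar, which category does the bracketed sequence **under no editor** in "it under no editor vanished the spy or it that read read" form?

[S [S [NP [NP [Pron it]] [PP [P under] [NP [Det no] [N editor]]]] [VP [V vanished] [NP [Det the] [N spy]]]] [Conj or] [S [NP [NP [Pron it]] [RelC [Rel that] [VP [V read]]]] [VP [V read]]]]
The span 'under no editor' is the PP node built by PP → P NP.

PP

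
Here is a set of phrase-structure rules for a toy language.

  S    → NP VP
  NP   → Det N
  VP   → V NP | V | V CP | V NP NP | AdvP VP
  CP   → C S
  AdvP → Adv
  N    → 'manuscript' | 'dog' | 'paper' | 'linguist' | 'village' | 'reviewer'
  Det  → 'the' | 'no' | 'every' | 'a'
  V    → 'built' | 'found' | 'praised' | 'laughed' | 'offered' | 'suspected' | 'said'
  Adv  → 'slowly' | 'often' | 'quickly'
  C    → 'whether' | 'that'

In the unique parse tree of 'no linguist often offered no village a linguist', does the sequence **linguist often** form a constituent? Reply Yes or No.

No

[S [NP [Det no] [N linguist]] [VP [AdvP [Adv often]] [VP [V offered] [NP [Det no] [N village]] [NP [Det a] [N linguist]]]]]
The smallest constituent containing 'linguist often' is the S spanning 'no linguist often offered no village a linguist'; no single node in the tree dominates exactly the given words.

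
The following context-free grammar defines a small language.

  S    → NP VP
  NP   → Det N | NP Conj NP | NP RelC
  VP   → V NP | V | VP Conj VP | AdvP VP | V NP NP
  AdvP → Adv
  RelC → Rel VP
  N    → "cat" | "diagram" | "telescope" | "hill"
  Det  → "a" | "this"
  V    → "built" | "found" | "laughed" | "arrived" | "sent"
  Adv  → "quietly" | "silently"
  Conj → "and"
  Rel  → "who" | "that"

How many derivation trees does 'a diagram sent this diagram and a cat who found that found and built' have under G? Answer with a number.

Two of the 6 distinct bracketings:
[S [NP [Det a] [N diagram]] [VP [V sent] [NP [NP [Det this] [N diagram]] [Conj and] [NP [NP [NP [Det a] [N cat]] [RelC [Rel who] [VP [V found]]]] [RelC [Rel that] [VP [VP [V found]] [Conj and] [VP [V built]]]]]]]]
[S [NP [Det a] [N diagram]] [VP [V sent] [NP [NP [NP [Det this] [N diagram]] [Conj and] [NP [NP [Det a] [N cat]] [RelC [Rel who] [VP [V found]]]]] [RelC [Rel that] [VP [VP [V found]] [Conj and] [VP [V built]]]]]]]
The trees differ in how a recursive rule is bracketed over the same span.

6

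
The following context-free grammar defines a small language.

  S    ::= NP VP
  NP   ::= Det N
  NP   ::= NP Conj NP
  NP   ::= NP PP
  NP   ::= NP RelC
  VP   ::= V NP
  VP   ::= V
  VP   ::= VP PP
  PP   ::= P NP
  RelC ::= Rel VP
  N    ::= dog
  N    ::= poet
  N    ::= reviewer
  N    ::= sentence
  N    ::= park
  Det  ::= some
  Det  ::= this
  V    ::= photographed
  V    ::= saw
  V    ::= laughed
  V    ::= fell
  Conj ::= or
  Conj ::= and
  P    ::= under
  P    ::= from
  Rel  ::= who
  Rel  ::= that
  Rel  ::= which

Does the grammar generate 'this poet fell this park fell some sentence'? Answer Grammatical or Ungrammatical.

For S → NP VP, the only prefix that parses as NP is 'this poet', but the remainder 'fell this park fell some sentence' is not a VP under these rules.

Ungrammatical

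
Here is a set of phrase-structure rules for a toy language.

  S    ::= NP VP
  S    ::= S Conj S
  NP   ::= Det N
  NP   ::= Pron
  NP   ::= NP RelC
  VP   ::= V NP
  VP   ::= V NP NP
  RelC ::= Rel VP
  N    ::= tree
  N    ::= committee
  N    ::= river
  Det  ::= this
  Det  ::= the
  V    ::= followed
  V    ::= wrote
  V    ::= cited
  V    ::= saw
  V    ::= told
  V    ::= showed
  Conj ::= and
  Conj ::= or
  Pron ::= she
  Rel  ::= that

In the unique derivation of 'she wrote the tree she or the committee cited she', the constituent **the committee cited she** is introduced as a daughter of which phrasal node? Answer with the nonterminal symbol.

S
  S
    NP
      Pron: she
    VP
      V: wrote
      NP
        Det: the
        N: tree
      NP
        Pron: she
  Conj: or
  S
    NP
      Det: the
      N: committee
    VP
      V: cited
      NP
        Pron: she
The span 'the committee cited she' is the S node built by S → NP VP.
Its mother is the S built by S → S Conj S.

S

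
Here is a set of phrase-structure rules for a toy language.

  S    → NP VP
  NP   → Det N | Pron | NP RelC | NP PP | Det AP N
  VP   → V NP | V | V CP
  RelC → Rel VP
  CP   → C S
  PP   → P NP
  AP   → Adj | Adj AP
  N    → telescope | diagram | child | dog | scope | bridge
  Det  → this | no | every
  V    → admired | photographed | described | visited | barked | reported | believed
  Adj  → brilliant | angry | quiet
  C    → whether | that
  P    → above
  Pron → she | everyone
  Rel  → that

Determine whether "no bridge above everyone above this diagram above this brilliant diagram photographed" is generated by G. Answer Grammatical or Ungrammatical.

[S [NP [NP [Det no] [N bridge]] [PP [P above] [NP [NP [Pron everyone]] [PP [P above] [NP [NP [Det this] [N diagram]] [PP [P above] [NP [Det this] [AP [Adj brilliant]] [N diagram]]]]]]]] [VP [V photographed]]]
The bracketing above is licensed at every node by one of the given productions, with S at the root.

Grammatical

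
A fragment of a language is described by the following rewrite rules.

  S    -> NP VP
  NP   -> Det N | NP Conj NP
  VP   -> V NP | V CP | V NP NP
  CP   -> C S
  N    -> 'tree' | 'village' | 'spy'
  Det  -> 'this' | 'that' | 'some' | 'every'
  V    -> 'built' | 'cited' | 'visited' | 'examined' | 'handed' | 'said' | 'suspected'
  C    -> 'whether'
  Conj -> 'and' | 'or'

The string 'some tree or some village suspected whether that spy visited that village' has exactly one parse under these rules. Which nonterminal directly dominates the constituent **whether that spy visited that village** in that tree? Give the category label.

VP

S
  NP
    NP
      Det: some
      N: tree
    Conj: or
    NP
      Det: some
      N: village
  VP
    V: suspected
    CP
      C: whether
      S
        NP
          Det: that
          N: spy
        VP
          V: visited
          NP
            Det: that
            N: village
The span 'whether that spy visited that village' is the CP node built by CP → C S.
Its mother is the VP built by VP → V CP.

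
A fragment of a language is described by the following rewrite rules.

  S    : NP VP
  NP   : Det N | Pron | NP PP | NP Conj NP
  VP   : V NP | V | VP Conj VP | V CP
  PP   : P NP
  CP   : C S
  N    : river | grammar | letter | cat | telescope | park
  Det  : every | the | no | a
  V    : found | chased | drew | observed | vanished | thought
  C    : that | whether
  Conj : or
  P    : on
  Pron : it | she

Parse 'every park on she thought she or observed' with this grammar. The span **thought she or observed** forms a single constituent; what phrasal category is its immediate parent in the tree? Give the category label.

S
  NP
    NP
      Det: every
      N: park
    PP
      P: on
      NP
        Pron: she
  VP
    VP
      V: thought
      NP
        Pron: she
    Conj: or
    VP
      V: observed
The span 'thought she or observed' is the VP node built by VP → VP Conj VP.
Its mother is the S built by S → NP VP.

S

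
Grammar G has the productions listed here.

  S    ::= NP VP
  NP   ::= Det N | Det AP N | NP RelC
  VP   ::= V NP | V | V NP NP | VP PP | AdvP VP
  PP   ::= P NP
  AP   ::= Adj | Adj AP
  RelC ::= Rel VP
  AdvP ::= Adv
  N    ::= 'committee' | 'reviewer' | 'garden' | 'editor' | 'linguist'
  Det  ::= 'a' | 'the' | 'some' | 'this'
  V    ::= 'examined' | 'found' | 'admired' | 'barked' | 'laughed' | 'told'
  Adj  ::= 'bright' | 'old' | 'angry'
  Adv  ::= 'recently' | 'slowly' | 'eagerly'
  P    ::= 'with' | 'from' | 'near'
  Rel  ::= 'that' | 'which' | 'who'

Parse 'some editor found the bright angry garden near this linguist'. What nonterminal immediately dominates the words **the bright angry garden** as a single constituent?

[S [NP [Det some] [N editor]] [VP [VP [V found] [NP [Det the] [AP [Adj bright] [AP [Adj angry]]] [N garden]]] [PP [P near] [NP [Det this] [N linguist]]]]]
The span 'the bright angry garden' is the NP node built by NP → Det AP N.

NP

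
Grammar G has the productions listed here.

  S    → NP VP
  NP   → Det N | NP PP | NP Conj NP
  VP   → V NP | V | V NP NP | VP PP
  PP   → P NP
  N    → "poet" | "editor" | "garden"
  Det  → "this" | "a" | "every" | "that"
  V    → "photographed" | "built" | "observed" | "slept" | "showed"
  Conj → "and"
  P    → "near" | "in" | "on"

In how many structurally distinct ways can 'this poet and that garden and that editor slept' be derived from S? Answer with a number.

The two bracketings:
[S [NP [NP [Det this] [N poet]] [Conj and] [NP [NP [Det that] [N garden]] [Conj and] [NP [Det that] [N editor]]]] [VP [V slept]]]
[S [NP [NP [NP [Det this] [N poet]] [Conj and] [NP [Det that] [N garden]]] [Conj and] [NP [Det that] [N editor]]] [VP [V slept]]]
The trees differ in how a recursive rule is bracketed over the same span.

2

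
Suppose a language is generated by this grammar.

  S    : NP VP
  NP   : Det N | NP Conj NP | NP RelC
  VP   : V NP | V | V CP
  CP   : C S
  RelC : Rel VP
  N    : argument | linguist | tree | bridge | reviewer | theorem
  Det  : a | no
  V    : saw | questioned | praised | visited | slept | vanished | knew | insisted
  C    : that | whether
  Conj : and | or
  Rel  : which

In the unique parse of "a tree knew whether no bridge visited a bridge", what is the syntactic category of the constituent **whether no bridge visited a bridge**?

S
  NP
    Det: a
    N: tree
  VP
    V: knew
    CP
      C: whether
      S
        NP
          Det: no
          N: bridge
        VP
          V: visited
          NP
            Det: a
            N: bridge
The span 'whether no bridge visited a bridge' is the CP node built by CP → C S.

CP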